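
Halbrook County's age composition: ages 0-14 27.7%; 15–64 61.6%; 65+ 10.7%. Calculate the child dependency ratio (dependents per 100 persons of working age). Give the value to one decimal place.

Youth dependency ratio: 45.0

Youth dependency ratio = 27.7 / 61.6 × 100 = 45.0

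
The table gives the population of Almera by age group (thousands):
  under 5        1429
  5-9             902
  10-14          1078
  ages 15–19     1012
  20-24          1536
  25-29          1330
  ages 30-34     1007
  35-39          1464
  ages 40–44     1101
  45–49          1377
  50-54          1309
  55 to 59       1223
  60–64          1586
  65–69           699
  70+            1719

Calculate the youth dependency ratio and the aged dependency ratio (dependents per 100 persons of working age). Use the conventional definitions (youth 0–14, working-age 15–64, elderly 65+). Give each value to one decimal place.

Youth dependency ratio: 26.3
Old-age dependency ratio: 18.7

0–14: 1429 + 902 + 1078 = 3409
15–64: 1012 + 1536 + 1330 + 1007 + 1464 + 1101 + 1377 + 1309 + 1223 + 1586 = 12945
65+: 699 + 1719 = 2418
Youth dependency ratio = 3409 / 12945 × 100 = 26.3
Old-age dependency ratio = 2418 / 12945 × 100 = 18.7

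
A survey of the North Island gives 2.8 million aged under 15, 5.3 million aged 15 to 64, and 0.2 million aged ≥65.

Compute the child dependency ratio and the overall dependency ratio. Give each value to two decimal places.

Youth dependency ratio: 52.83
Total dependency ratio: 56.60

Youth dependency ratio = 2.8 / 5.3 × 100 = 52.83
Total dependency ratio = (2.8 + 0.2) / 5.3 × 100 = 3.0 / 5.3 × 100 = 56.60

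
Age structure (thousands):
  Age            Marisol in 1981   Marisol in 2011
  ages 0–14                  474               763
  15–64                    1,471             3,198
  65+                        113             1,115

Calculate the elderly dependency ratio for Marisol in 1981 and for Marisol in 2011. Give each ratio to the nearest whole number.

Marisol in 1981: 8
Marisol in 2011: 35

Marisol in 1981: 113 / 1,471 × 100 = 8
Marisol in 2011: 1,115 / 3,198 × 100 = 35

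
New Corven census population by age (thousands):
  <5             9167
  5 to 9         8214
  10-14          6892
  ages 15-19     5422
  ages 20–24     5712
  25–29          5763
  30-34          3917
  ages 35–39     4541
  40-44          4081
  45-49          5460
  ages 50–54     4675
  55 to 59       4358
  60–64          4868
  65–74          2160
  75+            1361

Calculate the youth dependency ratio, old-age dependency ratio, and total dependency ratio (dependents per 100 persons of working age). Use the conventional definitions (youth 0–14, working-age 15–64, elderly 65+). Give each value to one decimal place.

Youth dependency ratio: 49.7
Old-age dependency ratio: 7.2
Total dependency ratio: 57.0

0–14: 9167 + 8214 + 6892 = 24273
15–64: 5422 + 5712 + 5763 + 3917 + 4541 + 4081 + 5460 + 4675 + 4358 + 4868 = 48797
65+: 2160 + 1361 = 3521
Youth dependency ratio = 24273 / 48797 × 100 = 49.7
Old-age dependency ratio = 3521 / 48797 × 100 = 7.2
Total dependency ratio = (24273 + 3521) / 48797 × 100 = 27794 / 48797 × 100 = 57.0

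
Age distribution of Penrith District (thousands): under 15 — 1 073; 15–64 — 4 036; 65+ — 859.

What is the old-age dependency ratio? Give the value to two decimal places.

Old-age dependency ratio: 21.28

Old-age dependency ratio = 859 / 4 036 × 100 = 21.28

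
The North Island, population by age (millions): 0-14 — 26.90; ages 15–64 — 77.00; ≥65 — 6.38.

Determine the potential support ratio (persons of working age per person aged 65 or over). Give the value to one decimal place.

Potential support ratio: 12.1

Potential support ratio = 77.00 / 6.38 = 12.1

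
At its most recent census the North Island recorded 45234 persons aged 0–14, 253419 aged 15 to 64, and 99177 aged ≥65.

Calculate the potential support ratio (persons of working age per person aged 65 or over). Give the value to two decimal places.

Potential support ratio: 2.56

Potential support ratio = 253419 / 99177 = 2.56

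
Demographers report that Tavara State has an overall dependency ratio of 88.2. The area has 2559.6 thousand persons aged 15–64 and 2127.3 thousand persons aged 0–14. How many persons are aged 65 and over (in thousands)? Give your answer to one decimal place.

Total dependency ratio = (youth + elderly) / working-age × 100
88.2 = (2127.3 + E) / 2559.6 × 100
⇒ 130.3

Aged 65 and over: 130.3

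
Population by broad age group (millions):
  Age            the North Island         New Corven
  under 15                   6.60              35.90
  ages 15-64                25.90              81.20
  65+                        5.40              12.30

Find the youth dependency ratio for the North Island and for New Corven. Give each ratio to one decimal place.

the North Island: 6.60 / 25.90 × 100 = 25.5
New Corven: 35.90 / 81.20 × 100 = 44.2

the North Island: 25.5
New Corven: 44.2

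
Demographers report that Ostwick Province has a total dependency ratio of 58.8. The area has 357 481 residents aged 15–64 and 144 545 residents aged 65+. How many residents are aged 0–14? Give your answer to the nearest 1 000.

Aged 0–14: 66 000

Total dependency ratio = (youth + elderly) / working-age × 100
58.8 = (Y + 144 545) / 357 481 × 100
⇒ 66 000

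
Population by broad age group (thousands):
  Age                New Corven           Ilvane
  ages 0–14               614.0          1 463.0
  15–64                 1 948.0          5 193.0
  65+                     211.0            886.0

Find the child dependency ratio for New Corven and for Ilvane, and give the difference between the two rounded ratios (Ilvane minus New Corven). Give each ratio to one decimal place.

New Corven: 31.5
Ilvane: 28.2
Difference: -3.3

New Corven: 614.0 / 1 948.0 × 100 = 31.5
Ilvane: 1 463.0 / 5 193.0 × 100 = 28.2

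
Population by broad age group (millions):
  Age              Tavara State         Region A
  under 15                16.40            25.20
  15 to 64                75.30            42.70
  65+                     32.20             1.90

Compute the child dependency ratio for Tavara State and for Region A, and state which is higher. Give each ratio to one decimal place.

Tavara State: 21.8
Region A: 59.0
Higher: Region A

Tavara State: 16.40 / 75.30 × 100 = 21.8
Region A: 25.20 / 42.70 × 100 = 59.0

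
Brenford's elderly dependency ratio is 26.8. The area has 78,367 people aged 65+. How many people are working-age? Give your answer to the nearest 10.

Old-age dependency ratio = elderly / working-age × 100
26.8 = 78,367 / W × 100
⇒ 292,410

Working-age: 292,410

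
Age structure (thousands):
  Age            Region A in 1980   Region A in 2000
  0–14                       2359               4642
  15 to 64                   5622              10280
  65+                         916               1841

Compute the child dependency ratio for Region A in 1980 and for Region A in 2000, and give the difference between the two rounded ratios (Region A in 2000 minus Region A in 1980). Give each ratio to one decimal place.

Region A in 1980: 42.0
Region A in 2000: 45.2
Difference: +3.2

Region A in 1980: 2359 / 5622 × 100 = 42.0
Region A in 2000: 4642 / 10280 × 100 = 45.2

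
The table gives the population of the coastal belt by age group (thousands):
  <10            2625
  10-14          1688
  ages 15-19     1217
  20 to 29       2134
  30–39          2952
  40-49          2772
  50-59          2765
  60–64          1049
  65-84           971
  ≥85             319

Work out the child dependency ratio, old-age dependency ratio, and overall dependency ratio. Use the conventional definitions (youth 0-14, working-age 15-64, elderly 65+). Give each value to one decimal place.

0–14: 2625 + 1688 = 4313
15–64: 1217 + 2134 + 2952 + 2772 + 2765 + 1049 = 12889
65+: 971 + 319 = 1290
Youth dependency ratio = 4313 / 12889 × 100 = 33.5
Old-age dependency ratio = 1290 / 12889 × 100 = 10.0
Total dependency ratio = (4313 + 1290) / 12889 × 100 = 5603 / 12889 × 100 = 43.5

Youth dependency ratio: 33.5
Old-age dependency ratio: 10.0
Total dependency ratio: 43.5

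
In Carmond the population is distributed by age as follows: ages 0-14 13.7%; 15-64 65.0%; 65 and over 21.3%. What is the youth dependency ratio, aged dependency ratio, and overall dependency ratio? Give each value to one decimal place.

Youth dependency ratio: 21.1
Old-age dependency ratio: 32.8
Total dependency ratio: 53.8

Youth dependency ratio = 13.7 / 65.0 × 100 = 21.1
Old-age dependency ratio = 21.3 / 65.0 × 100 = 32.8
Total dependency ratio = (13.7 + 21.3) / 65.0 × 100 = 35.0 / 65.0 × 100 = 53.8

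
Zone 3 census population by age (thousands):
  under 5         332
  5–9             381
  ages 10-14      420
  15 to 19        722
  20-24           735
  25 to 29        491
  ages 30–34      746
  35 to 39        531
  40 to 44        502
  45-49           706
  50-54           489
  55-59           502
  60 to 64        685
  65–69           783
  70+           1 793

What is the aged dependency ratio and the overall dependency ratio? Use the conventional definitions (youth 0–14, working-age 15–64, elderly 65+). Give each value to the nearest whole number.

Old-age dependency ratio: 42
Total dependency ratio: 61

0–14: 332 + 381 + 420 = 1 133
15–64: 722 + 735 + 491 + 746 + 531 + 502 + 706 + 489 + 502 + 685 = 6 109
65+: 783 + 1 793 = 2 576
Old-age dependency ratio = 2 576 / 6 109 × 100 = 42
Total dependency ratio = (1 133 + 2 576) / 6 109 × 100 = 3 709 / 6 109 × 100 = 61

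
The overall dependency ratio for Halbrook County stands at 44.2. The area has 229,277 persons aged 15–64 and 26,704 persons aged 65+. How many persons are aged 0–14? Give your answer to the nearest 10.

Aged 0–14: 74,640

Total dependency ratio = (youth + elderly) / working-age × 100
44.2 = (Y + 26,704) / 229,277 × 100
⇒ 74,640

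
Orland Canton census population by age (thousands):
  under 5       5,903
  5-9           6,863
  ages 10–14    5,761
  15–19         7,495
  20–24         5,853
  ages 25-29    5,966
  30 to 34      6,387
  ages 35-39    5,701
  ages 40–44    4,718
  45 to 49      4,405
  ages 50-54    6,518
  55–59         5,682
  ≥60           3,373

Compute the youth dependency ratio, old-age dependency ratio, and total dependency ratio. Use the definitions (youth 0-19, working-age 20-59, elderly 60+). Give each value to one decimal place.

0–19: 5,903 + 6,863 + 5,761 + 7,495 = 26,022
20–59: 5,853 + 5,966 + 6,387 + 5,701 + 4,718 + 4,405 + 6,518 + 5,682 = 45,230
60+: 3,373
Youth dependency ratio = 26,022 / 45,230 × 100 = 57.5
Old-age dependency ratio = 3,373 / 45,230 × 100 = 7.5
Total dependency ratio = (26,022 + 3,373) / 45,230 × 100 = 29,395 / 45,230 × 100 = 65.0

Youth dependency ratio: 57.5
Old-age dependency ratio: 7.5
Total dependency ratio: 65.0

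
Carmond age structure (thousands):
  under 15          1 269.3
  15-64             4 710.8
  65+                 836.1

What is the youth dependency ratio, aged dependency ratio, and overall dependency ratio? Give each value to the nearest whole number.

Youth dependency ratio: 27
Old-age dependency ratio: 18
Total dependency ratio: 45

Youth dependency ratio = 1 269.3 / 4 710.8 × 100 = 27
Old-age dependency ratio = 836.1 / 4 710.8 × 100 = 18
Total dependency ratio = (1 269.3 + 836.1) / 4 710.8 × 100 = 2 105.4 / 4 710.8 × 100 = 45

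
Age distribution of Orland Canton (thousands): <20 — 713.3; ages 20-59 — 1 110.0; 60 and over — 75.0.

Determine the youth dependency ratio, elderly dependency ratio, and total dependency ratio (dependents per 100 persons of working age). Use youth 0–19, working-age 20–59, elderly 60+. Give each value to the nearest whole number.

Youth dependency ratio: 64
Old-age dependency ratio: 7
Total dependency ratio: 71

Youth dependency ratio = 713.3 / 1 110.0 × 100 = 64
Old-age dependency ratio = 75.0 / 1 110.0 × 100 = 7
Total dependency ratio = (713.3 + 75.0) / 1 110.0 × 100 = 788.3 / 1 110.0 × 100 = 71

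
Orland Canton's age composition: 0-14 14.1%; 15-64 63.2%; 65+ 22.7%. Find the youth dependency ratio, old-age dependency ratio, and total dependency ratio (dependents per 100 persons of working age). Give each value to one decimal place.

Youth dependency ratio = 14.1 / 63.2 × 100 = 22.3
Old-age dependency ratio = 22.7 / 63.2 × 100 = 35.9
Total dependency ratio = (14.1 + 22.7) / 63.2 × 100 = 36.8 / 63.2 × 100 = 58.2

Youth dependency ratio: 22.3
Old-age dependency ratio: 35.9
Total dependency ratio: 58.2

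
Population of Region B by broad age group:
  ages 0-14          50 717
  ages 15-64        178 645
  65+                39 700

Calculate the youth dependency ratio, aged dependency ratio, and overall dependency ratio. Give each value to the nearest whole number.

Youth dependency ratio = 50 717 / 178 645 × 100 = 28
Old-age dependency ratio = 39 700 / 178 645 × 100 = 22
Total dependency ratio = (50 717 + 39 700) / 178 645 × 100 = 90 417 / 178 645 × 100 = 51

Youth dependency ratio: 28
Old-age dependency ratio: 22
Total dependency ratio: 51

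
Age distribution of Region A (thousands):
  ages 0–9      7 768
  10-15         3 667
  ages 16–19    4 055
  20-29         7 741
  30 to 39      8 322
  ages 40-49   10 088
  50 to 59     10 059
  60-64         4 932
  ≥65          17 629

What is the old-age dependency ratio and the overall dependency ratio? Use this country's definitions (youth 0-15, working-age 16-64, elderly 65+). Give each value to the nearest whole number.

0–15: 7 768 + 3 667 = 11 435
16–64: 4 055 + 7 741 + 8 322 + 10 088 + 10 059 + 4 932 = 45 197
65+: 17 629
Old-age dependency ratio = 17 629 / 45 197 × 100 = 39
Total dependency ratio = (11 435 + 17 629) / 45 197 × 100 = 29 064 / 45 197 × 100 = 64

Old-age dependency ratio: 39
Total dependency ratio: 64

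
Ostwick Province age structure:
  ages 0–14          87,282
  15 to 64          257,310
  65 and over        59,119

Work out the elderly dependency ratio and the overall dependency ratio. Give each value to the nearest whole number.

Old-age dependency ratio: 23
Total dependency ratio: 57

Old-age dependency ratio = 59,119 / 257,310 × 100 = 23
Total dependency ratio = (87,282 + 59,119) / 257,310 × 100 = 146,401 / 257,310 × 100 = 57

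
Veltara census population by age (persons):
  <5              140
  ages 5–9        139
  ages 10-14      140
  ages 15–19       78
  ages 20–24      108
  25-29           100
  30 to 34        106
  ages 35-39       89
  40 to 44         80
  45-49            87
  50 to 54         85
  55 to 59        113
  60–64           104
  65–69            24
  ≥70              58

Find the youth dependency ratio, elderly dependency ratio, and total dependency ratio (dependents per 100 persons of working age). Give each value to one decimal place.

0–14: 140 + 139 + 140 = 419
15–64: 78 + 108 + 100 + 106 + 89 + 80 + 87 + 85 + 113 + 104 = 950
65+: 24 + 58 = 82
Youth dependency ratio = 419 / 950 × 100 = 44.1
Old-age dependency ratio = 82 / 950 × 100 = 8.6
Total dependency ratio = (419 + 82) / 950 × 100 = 501 / 950 × 100 = 52.7

Youth dependency ratio: 44.1
Old-age dependency ratio: 8.6
Total dependency ratio: 52.7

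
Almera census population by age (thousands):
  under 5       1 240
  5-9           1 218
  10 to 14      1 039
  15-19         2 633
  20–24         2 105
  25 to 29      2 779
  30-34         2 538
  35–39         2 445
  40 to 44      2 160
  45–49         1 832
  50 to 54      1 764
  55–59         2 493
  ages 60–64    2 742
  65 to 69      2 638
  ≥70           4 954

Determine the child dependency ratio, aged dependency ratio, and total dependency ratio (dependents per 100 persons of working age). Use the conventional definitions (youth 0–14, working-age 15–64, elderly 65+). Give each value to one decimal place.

Youth dependency ratio: 14.9
Old-age dependency ratio: 32.3
Total dependency ratio: 47.2

0–14: 1 240 + 1 218 + 1 039 = 3 497
15–64: 2 633 + 2 105 + 2 779 + 2 538 + 2 445 + 2 160 + 1 832 + 1 764 + 2 493 + 2 742 = 23 491
65+: 2 638 + 4 954 = 7 592
Youth dependency ratio = 3 497 / 23 491 × 100 = 14.9
Old-age dependency ratio = 7 592 / 23 491 × 100 = 32.3
Total dependency ratio = (3 497 + 7 592) / 23 491 × 100 = 11 089 / 23 491 × 100 = 47.2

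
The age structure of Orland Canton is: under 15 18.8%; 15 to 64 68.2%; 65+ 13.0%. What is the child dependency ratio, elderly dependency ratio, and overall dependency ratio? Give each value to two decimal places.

Youth dependency ratio = 18.8 / 68.2 × 100 = 27.57
Old-age dependency ratio = 13.0 / 68.2 × 100 = 19.06
Total dependency ratio = (18.8 + 13.0) / 68.2 × 100 = 31.8 / 68.2 × 100 = 46.63

Youth dependency ratio: 27.57
Old-age dependency ratio: 19.06
Total dependency ratio: 46.63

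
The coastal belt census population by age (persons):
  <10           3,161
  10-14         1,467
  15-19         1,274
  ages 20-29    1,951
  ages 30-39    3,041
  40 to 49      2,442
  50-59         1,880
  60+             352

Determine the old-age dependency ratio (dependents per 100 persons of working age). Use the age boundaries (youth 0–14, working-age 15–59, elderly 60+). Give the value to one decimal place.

Old-age dependency ratio: 3.3

0–14: 3,161 + 1,467 = 4,628
15–59: 1,274 + 1,951 + 3,041 + 2,442 + 1,880 = 10,588
60+: 352
Old-age dependency ratio = 352 / 10,588 × 100 = 3.3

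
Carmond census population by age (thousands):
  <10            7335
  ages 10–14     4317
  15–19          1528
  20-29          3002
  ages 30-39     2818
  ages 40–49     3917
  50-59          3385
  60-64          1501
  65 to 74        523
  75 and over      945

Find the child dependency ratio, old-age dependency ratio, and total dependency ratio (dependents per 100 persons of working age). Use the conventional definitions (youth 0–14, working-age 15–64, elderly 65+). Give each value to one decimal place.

Youth dependency ratio: 72.1
Old-age dependency ratio: 9.1
Total dependency ratio: 81.2

0–14: 7335 + 4317 = 11652
15–64: 1528 + 3002 + 2818 + 3917 + 3385 + 1501 = 16151
65+: 523 + 945 = 1468
Youth dependency ratio = 11652 / 16151 × 100 = 72.1
Old-age dependency ratio = 1468 / 16151 × 100 = 9.1
Total dependency ratio = (11652 + 1468) / 16151 × 100 = 13120 / 16151 × 100 = 81.2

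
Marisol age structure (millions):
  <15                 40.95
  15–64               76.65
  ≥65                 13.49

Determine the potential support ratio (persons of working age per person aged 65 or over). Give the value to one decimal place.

Potential support ratio: 5.7

Potential support ratio = 76.65 / 13.49 = 5.7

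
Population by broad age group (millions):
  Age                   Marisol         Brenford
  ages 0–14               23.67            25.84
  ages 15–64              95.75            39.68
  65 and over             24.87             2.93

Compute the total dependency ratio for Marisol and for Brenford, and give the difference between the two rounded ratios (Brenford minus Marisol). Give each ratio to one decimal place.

Marisol: (23.67 + 24.87) / 95.75 × 100 = 48.54 / 95.75 × 100 = 50.7
Brenford: (25.84 + 2.93) / 39.68 × 100 = 28.77 / 39.68 × 100 = 72.5

Marisol: 50.7
Brenford: 72.5
Difference: +21.8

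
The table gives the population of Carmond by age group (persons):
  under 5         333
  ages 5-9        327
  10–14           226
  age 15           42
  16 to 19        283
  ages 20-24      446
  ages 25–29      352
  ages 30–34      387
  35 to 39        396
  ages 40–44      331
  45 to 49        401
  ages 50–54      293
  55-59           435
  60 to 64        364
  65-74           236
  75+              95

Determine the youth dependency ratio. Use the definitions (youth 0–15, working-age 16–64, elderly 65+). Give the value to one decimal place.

Youth dependency ratio: 25.2

0–15: 333 + 327 + 226 + 42 = 928
16–64: 283 + 446 + 352 + 387 + 396 + 331 + 401 + 293 + 435 + 364 = 3 688
65+: 236 + 95 = 331
Youth dependency ratio = 928 / 3 688 × 100 = 25.2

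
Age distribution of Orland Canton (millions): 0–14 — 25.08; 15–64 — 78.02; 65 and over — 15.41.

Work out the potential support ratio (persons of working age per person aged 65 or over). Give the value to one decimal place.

Potential support ratio: 5.1

Potential support ratio = 78.02 / 15.41 = 5.1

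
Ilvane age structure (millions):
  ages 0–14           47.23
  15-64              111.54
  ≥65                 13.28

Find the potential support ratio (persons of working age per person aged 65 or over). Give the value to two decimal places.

Potential support ratio = 111.54 / 13.28 = 8.40

Potential support ratio: 8.40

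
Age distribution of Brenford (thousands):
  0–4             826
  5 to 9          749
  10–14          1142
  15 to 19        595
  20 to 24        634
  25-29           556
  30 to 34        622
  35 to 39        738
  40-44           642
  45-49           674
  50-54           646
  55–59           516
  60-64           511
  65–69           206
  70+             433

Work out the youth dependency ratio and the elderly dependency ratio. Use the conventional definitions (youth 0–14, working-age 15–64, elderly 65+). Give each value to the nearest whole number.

0–14: 826 + 749 + 1142 = 2717
15–64: 595 + 634 + 556 + 622 + 738 + 642 + 674 + 646 + 516 + 511 = 6134
65+: 206 + 433 = 639
Youth dependency ratio = 2717 / 6134 × 100 = 44
Old-age dependency ratio = 639 / 6134 × 100 = 10

Youth dependency ratio: 44
Old-age dependency ratio: 10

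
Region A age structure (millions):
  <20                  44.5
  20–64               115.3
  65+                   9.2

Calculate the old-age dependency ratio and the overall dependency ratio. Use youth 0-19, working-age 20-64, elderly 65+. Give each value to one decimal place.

Old-age dependency ratio: 8.0
Total dependency ratio: 46.6

Old-age dependency ratio = 9.2 / 115.3 × 100 = 8.0
Total dependency ratio = (44.5 + 9.2) / 115.3 × 100 = 53.7 / 115.3 × 100 = 46.6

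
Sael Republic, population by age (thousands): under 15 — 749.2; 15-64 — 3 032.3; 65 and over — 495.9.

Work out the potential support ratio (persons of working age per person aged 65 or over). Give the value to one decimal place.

Potential support ratio: 6.1

Potential support ratio = 3 032.3 / 495.9 = 6.1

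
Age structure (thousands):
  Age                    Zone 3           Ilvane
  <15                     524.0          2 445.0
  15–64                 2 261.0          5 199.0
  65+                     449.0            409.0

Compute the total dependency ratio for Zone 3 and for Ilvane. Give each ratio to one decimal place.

Zone 3: (524.0 + 449.0) / 2 261.0 × 100 = 973.0 / 2 261.0 × 100 = 43.0
Ilvane: (2 445.0 + 409.0) / 5 199.0 × 100 = 2 854.0 / 5 199.0 × 100 = 54.9

Zone 3: 43.0
Ilvane: 54.9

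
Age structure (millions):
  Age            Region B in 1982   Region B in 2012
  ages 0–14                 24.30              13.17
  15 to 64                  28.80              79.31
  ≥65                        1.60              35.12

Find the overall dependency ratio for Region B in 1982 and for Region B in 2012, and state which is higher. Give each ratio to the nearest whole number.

Region B in 1982: 90
Region B in 2012: 61
Higher: Region B in 1982

Region B in 1982: (24.30 + 1.60) / 28.80 × 100 = 25.90 / 28.80 × 100 = 90
Region B in 2012: (13.17 + 35.12) / 79.31 × 100 = 48.29 / 79.31 × 100 = 61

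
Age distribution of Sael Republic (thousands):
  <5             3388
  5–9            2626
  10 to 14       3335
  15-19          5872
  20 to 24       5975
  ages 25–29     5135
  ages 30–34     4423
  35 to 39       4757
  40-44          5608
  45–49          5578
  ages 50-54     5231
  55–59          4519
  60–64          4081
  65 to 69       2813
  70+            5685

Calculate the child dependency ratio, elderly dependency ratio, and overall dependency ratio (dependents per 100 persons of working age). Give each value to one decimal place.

0–14: 3388 + 2626 + 3335 = 9349
15–64: 5872 + 5975 + 5135 + 4423 + 4757 + 5608 + 5578 + 5231 + 4519 + 4081 = 51179
65+: 2813 + 5685 = 8498
Youth dependency ratio = 9349 / 51179 × 100 = 18.3
Old-age dependency ratio = 8498 / 51179 × 100 = 16.6
Total dependency ratio = (9349 + 8498) / 51179 × 100 = 17847 / 51179 × 100 = 34.9

Youth dependency ratio: 18.3
Old-age dependency ratio: 16.6
Total dependency ratio: 34.9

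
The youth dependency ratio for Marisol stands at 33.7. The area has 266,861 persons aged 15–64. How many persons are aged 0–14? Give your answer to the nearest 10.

Aged 0–14: 89,930

Youth dependency ratio = youth / working-age × 100
33.7 = Y / 266,861 × 100
⇒ 89,930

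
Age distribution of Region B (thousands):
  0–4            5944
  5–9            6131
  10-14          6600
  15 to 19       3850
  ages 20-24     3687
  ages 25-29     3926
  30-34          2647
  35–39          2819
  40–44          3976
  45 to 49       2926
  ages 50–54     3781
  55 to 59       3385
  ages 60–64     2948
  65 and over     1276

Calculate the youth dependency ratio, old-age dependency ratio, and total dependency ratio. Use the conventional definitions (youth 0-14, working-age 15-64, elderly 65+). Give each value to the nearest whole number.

0–14: 5944 + 6131 + 6600 = 18675
15–64: 3850 + 3687 + 3926 + 2647 + 2819 + 3976 + 2926 + 3781 + 3385 + 2948 = 33945
65+: 1276
Youth dependency ratio = 18675 / 33945 × 100 = 55
Old-age dependency ratio = 1276 / 33945 × 100 = 4
Total dependency ratio = (18675 + 1276) / 33945 × 100 = 19951 / 33945 × 100 = 59

Youth dependency ratio: 55
Old-age dependency ratio: 4
Total dependency ratio: 59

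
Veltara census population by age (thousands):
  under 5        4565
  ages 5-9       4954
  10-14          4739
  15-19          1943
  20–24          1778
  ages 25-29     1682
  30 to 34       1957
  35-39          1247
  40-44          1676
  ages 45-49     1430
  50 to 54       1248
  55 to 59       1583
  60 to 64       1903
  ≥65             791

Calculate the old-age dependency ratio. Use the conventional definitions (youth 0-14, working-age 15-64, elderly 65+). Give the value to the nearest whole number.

0–14: 4565 + 4954 + 4739 = 14258
15–64: 1943 + 1778 + 1682 + 1957 + 1247 + 1676 + 1430 + 1248 + 1583 + 1903 = 16447
65+: 791
Old-age dependency ratio = 791 / 16447 × 100 = 5

Old-age dependency ratio: 5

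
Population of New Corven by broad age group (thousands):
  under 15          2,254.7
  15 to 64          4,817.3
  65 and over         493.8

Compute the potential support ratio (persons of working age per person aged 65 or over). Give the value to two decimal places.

Potential support ratio: 9.76

Potential support ratio = 4,817.3 / 493.8 = 9.76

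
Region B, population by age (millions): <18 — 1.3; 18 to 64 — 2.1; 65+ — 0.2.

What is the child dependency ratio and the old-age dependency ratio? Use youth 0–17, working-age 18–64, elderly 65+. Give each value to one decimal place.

Youth dependency ratio: 61.9
Old-age dependency ratio: 9.5

Youth dependency ratio = 1.3 / 2.1 × 100 = 61.9
Old-age dependency ratio = 0.2 / 2.1 × 100 = 9.5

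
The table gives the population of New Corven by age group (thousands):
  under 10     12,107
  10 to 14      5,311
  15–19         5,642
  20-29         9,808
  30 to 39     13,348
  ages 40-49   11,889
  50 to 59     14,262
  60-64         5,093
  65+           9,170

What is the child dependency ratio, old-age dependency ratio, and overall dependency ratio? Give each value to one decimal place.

0–14: 12,107 + 5,311 = 17,418
15–64: 5,642 + 9,808 + 13,348 + 11,889 + 14,262 + 5,093 = 60,042
65+: 9,170
Youth dependency ratio = 17,418 / 60,042 × 100 = 29.0
Old-age dependency ratio = 9,170 / 60,042 × 100 = 15.3
Total dependency ratio = (17,418 + 9,170) / 60,042 × 100 = 26,588 / 60,042 × 100 = 44.3

Youth dependency ratio: 29.0
Old-age dependency ratio: 15.3
Total dependency ratio: 44.3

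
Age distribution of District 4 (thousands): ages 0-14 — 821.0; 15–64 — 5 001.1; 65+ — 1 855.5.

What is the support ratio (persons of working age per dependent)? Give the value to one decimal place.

Support ratio: 1.9

Support ratio = 5 001.1 / (821.0 + 1 855.5) = 5 001.1 / 2 676.5 = 1.9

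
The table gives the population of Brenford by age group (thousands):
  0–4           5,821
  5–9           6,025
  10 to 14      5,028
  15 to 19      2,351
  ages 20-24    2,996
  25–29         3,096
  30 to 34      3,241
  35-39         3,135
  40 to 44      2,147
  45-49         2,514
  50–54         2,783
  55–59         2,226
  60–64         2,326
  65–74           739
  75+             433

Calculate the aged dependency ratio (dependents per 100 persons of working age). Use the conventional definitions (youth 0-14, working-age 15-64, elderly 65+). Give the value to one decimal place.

0–14: 5,821 + 6,025 + 5,028 = 16,874
15–64: 2,351 + 2,996 + 3,096 + 3,241 + 3,135 + 2,147 + 2,514 + 2,783 + 2,226 + 2,326 = 26,815
65+: 739 + 433 = 1,172
Old-age dependency ratio = 1,172 / 26,815 × 100 = 4.4

Old-age dependency ratio: 4.4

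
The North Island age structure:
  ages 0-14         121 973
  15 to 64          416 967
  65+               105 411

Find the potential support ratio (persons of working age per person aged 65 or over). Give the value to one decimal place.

Potential support ratio = 416 967 / 105 411 = 4.0

Potential support ratio: 4.0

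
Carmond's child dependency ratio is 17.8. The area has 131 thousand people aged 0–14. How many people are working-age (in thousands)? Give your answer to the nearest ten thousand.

Youth dependency ratio = youth / working-age × 100
17.8 = 131 / W × 100
⇒ 740

Working-age: 740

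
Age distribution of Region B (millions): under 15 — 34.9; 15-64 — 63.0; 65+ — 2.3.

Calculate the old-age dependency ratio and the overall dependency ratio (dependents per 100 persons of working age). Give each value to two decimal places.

Old-age dependency ratio: 3.65
Total dependency ratio: 59.05

Old-age dependency ratio = 2.3 / 63.0 × 100 = 3.65
Total dependency ratio = (34.9 + 2.3) / 63.0 × 100 = 37.2 / 63.0 × 100 = 59.05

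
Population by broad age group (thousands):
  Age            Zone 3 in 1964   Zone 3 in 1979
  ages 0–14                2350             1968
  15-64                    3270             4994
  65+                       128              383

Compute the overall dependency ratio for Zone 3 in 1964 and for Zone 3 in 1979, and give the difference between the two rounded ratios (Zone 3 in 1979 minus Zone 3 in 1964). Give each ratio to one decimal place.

Zone 3 in 1964: (2350 + 128) / 3270 × 100 = 2478 / 3270 × 100 = 75.8
Zone 3 in 1979: (1968 + 383) / 4994 × 100 = 2351 / 4994 × 100 = 47.1

Zone 3 in 1964: 75.8
Zone 3 in 1979: 47.1
Difference: -28.7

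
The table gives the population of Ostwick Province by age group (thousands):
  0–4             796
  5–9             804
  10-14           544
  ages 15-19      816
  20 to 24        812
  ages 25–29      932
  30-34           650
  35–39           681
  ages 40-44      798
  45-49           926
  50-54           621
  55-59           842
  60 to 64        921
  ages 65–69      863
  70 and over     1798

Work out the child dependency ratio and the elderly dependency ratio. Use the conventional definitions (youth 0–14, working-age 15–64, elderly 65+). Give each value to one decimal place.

0–14: 796 + 804 + 544 = 2144
15–64: 816 + 812 + 932 + 650 + 681 + 798 + 926 + 621 + 842 + 921 = 7999
65+: 863 + 1798 = 2661
Youth dependency ratio = 2144 / 7999 × 100 = 26.8
Old-age dependency ratio = 2661 / 7999 × 100 = 33.3

Youth dependency ratio: 26.8
Old-age dependency ratio: 33.3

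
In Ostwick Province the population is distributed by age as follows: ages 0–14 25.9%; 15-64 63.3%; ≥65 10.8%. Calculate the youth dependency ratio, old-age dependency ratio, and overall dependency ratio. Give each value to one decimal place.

Youth dependency ratio = 25.9 / 63.3 × 100 = 40.9
Old-age dependency ratio = 10.8 / 63.3 × 100 = 17.1
Total dependency ratio = (25.9 + 10.8) / 63.3 × 100 = 36.7 / 63.3 × 100 = 58.0

Youth dependency ratio: 40.9
Old-age dependency ratio: 17.1
Total dependency ratio: 58.0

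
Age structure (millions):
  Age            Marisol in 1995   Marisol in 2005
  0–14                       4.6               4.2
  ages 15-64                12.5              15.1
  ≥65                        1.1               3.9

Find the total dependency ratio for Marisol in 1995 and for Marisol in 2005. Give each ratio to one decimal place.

Marisol in 1995: (4.6 + 1.1) / 12.5 × 100 = 5.7 / 12.5 × 100 = 45.6
Marisol in 2005: (4.2 + 3.9) / 15.1 × 100 = 8.1 / 15.1 × 100 = 53.6

Marisol in 1995: 45.6
Marisol in 2005: 53.6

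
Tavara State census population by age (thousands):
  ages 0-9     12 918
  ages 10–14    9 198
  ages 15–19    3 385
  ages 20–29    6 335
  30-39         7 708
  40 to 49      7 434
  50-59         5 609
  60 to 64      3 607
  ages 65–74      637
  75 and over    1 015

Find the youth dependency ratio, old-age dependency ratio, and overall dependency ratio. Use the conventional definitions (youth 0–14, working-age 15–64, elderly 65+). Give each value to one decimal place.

Youth dependency ratio: 64.9
Old-age dependency ratio: 4.8
Total dependency ratio: 69.7

0–14: 12 918 + 9 198 = 22 116
15–64: 3 385 + 6 335 + 7 708 + 7 434 + 5 609 + 3 607 = 34 078
65+: 637 + 1 015 = 1 652
Youth dependency ratio = 22 116 / 34 078 × 100 = 64.9
Old-age dependency ratio = 1 652 / 34 078 × 100 = 4.8
Total dependency ratio = (22 116 + 1 652) / 34 078 × 100 = 23 768 / 34 078 × 100 = 69.7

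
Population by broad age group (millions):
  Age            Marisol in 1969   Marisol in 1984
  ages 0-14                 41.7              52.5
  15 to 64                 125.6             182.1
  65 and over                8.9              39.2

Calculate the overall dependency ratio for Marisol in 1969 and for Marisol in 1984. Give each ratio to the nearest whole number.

Marisol in 1969: 40
Marisol in 1984: 50

Marisol in 1969: (41.7 + 8.9) / 125.6 × 100 = 50.6 / 125.6 × 100 = 40
Marisol in 1984: (52.5 + 39.2) / 182.1 × 100 = 91.7 / 182.1 × 100 = 50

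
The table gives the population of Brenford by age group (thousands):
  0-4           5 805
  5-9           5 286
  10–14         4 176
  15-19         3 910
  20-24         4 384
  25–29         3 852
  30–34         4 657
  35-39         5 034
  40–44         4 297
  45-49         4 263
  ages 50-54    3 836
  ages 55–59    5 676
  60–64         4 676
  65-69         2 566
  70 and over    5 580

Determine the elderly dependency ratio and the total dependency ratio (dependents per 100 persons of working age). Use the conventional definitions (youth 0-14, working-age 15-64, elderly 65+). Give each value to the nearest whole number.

0–14: 5 805 + 5 286 + 4 176 = 15 267
15–64: 3 910 + 4 384 + 3 852 + 4 657 + 5 034 + 4 297 + 4 263 + 3 836 + 5 676 + 4 676 = 44 585
65+: 2 566 + 5 580 = 8 146
Old-age dependency ratio = 8 146 / 44 585 × 100 = 18
Total dependency ratio = (15 267 + 8 146) / 44 585 × 100 = 23 413 / 44 585 × 100 = 53

Old-age dependency ratio: 18
Total dependency ratio: 53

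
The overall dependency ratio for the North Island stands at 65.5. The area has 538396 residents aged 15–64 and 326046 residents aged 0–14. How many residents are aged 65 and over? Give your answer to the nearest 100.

Aged 65 and over: 26600

Total dependency ratio = (youth + elderly) / working-age × 100
65.5 = (326046 + E) / 538396 × 100
⇒ 26600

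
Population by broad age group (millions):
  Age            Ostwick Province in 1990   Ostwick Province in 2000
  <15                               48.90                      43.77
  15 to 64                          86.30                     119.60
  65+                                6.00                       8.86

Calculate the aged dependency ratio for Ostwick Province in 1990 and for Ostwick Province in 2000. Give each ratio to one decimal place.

Ostwick Province in 1990: 7.0
Ostwick Province in 2000: 7.4

Ostwick Province in 1990: 6.00 / 86.30 × 100 = 7.0
Ostwick Province in 2000: 8.86 / 119.60 × 100 = 7.4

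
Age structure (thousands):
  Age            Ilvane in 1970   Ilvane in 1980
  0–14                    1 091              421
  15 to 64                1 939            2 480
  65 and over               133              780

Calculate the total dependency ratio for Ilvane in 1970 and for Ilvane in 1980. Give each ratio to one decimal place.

Ilvane in 1970: 63.1
Ilvane in 1980: 48.4

Ilvane in 1970: (1 091 + 133) / 1 939 × 100 = 1 224 / 1 939 × 100 = 63.1
Ilvane in 1980: (421 + 780) / 2 480 × 100 = 1 201 / 2 480 × 100 = 48.4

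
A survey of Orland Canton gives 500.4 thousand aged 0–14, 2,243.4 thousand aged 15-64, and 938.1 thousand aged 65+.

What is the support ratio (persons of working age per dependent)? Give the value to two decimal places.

Support ratio: 1.56

Support ratio = 2,243.4 / (500.4 + 938.1) = 2,243.4 / 1,438.5 = 1.56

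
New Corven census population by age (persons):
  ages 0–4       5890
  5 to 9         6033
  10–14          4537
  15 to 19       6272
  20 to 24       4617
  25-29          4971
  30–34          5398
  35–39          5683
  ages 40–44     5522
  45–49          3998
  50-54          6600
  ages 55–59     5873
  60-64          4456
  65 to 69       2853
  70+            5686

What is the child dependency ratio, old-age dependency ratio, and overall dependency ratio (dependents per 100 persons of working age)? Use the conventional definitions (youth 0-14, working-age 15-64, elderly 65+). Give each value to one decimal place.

0–14: 5890 + 6033 + 4537 = 16460
15–64: 6272 + 4617 + 4971 + 5398 + 5683 + 5522 + 3998 + 6600 + 5873 + 4456 = 53390
65+: 2853 + 5686 = 8539
Youth dependency ratio = 16460 / 53390 × 100 = 30.8
Old-age dependency ratio = 8539 / 53390 × 100 = 16.0
Total dependency ratio = (16460 + 8539) / 53390 × 100 = 24999 / 53390 × 100 = 46.8

Youth dependency ratio: 30.8
Old-age dependency ratio: 16.0
Total dependency ratio: 46.8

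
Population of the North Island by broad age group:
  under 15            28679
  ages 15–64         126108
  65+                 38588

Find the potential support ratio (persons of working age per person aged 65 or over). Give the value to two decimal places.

Potential support ratio = 126108 / 38588 = 3.27

Potential support ratio: 3.27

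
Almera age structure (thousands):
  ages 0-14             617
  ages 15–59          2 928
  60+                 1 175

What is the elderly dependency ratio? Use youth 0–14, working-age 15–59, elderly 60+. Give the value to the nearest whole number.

Old-age dependency ratio = 1 175 / 2 928 × 100 = 40

Old-age dependency ratio: 40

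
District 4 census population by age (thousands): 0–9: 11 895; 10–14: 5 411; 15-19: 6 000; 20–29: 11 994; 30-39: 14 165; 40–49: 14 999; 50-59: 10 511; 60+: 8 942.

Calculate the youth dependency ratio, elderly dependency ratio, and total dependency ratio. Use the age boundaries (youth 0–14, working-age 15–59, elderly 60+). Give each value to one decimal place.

Youth dependency ratio: 30.0
Old-age dependency ratio: 15.5
Total dependency ratio: 45.5

0–14: 11 895 + 5 411 = 17 306
15–59: 6 000 + 11 994 + 14 165 + 14 999 + 10 511 = 57 669
60+: 8 942
Youth dependency ratio = 17 306 / 57 669 × 100 = 30.0
Old-age dependency ratio = 8 942 / 57 669 × 100 = 15.5
Total dependency ratio = (17 306 + 8 942) / 57 669 × 100 = 26 248 / 57 669 × 100 = 45.5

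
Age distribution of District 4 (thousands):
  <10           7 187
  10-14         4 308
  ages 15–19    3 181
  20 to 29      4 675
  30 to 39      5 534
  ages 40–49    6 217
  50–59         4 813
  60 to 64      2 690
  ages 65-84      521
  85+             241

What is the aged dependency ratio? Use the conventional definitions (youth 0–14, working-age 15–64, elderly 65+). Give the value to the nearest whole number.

0–14: 7 187 + 4 308 = 11 495
15–64: 3 181 + 4 675 + 5 534 + 6 217 + 4 813 + 2 690 = 27 110
65+: 521 + 241 = 762
Old-age dependency ratio = 762 / 27 110 × 100 = 3

Old-age dependency ratio: 3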